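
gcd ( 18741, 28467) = 3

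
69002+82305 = 151307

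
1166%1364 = 1166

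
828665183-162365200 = 666299983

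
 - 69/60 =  - 2  +  17/20 = - 1.15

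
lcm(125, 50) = 250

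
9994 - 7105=2889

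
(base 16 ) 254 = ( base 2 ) 1001010100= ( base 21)178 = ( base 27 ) M2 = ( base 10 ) 596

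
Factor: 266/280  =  19/20  =  2^(- 2 )*5^( - 1 )*  19^1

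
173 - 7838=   -  7665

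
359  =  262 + 97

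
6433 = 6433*1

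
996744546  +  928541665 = 1925286211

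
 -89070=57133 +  - 146203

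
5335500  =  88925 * 60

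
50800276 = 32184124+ 18616152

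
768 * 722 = 554496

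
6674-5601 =1073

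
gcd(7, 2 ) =1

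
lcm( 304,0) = 0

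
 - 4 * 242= - 968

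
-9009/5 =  - 9009/5 = -1801.80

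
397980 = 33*12060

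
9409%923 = 179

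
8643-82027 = - 73384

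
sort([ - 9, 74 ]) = [  -  9, 74 ] 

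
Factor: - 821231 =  - 47^1*101^1 * 173^1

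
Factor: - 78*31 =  - 2418=- 2^1 * 3^1*13^1 * 31^1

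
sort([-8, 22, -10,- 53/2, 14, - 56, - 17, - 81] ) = [ - 81, - 56,  -  53/2, - 17 , - 10 ,- 8, 14, 22] 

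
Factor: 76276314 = 2^1*3^2*17^1*37^1*6737^1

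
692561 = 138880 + 553681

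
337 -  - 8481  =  8818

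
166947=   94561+72386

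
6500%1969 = 593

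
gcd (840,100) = 20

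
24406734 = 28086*869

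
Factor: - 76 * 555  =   - 2^2 * 3^1*5^1*19^1*37^1 = - 42180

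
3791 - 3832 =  - 41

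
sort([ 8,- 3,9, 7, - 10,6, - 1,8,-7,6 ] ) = [ - 10, - 7, - 3, - 1, 6,6, 7, 8, 8, 9 ] 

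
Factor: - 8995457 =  - 83^1 * 108379^1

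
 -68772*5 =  - 343860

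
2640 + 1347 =3987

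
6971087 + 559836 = 7530923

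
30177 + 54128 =84305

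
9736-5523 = 4213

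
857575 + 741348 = 1598923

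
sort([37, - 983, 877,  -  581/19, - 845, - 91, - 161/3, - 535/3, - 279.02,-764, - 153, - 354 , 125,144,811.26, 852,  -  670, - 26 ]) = [ - 983, - 845, - 764, - 670,  -  354, - 279.02, - 535/3, - 153,  -  91, - 161/3, - 581/19,  -  26, 37, 125 , 144,  811.26 , 852, 877]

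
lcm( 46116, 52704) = 368928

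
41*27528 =1128648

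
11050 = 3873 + 7177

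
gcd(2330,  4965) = 5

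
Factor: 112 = 2^4*7^1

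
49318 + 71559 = 120877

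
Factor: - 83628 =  - 2^2*3^2*23^1*101^1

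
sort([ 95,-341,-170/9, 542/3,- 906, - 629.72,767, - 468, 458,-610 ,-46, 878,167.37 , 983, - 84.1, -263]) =[ - 906,-629.72, -610, - 468,-341,-263,- 84.1, - 46 ,-170/9,95,  167.37,542/3,458, 767 , 878, 983]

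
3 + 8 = 11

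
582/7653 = 194/2551=0.08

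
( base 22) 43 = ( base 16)5B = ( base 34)2N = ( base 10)91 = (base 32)2R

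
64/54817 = 64/54817 = 0.00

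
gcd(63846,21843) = 9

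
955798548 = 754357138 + 201441410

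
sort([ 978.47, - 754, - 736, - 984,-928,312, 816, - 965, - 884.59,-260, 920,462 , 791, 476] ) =[ - 984, - 965,-928, - 884.59, - 754, - 736, - 260, 312, 462,476,791 , 816,  920, 978.47 ] 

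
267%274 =267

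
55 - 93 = - 38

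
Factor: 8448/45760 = 12/65 =2^2*3^1*5^( - 1)* 13^ ( - 1) 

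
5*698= 3490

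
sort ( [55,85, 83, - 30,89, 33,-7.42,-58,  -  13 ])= [  -  58, - 30, - 13, - 7.42,33, 55, 83,85, 89]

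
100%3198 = 100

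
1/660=1/660= 0.00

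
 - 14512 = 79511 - 94023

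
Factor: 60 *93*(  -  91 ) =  - 2^2*3^2*5^1*7^1*13^1*31^1 = - 507780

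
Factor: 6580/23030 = 2/7=2^1*7^( - 1) 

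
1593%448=249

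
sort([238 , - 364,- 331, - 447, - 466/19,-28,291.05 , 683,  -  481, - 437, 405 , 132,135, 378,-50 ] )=[-481, - 447 ,-437, - 364,  -  331, - 50,  -  28, - 466/19, 132, 135,238,  291.05,378,405 , 683] 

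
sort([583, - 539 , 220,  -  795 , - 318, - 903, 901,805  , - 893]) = [ - 903, - 893, - 795, -539, - 318,220,583, 805,901 ] 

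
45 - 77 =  - 32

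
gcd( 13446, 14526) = 54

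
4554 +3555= 8109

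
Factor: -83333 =-167^1*499^1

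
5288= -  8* (- 661) 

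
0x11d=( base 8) 435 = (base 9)346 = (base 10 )285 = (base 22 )cl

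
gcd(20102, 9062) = 46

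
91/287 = 13/41 = 0.32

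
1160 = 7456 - 6296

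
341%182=159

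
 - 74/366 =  - 1+146/183 =-  0.20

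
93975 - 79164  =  14811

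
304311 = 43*7077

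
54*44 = 2376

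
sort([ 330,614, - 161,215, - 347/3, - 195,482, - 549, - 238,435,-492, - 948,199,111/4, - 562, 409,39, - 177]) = [ - 948, - 562, - 549, - 492 , - 238, - 195, - 177, - 161, - 347/3, 111/4, 39, 199,215,330, 409,  435, 482, 614 ]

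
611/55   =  611/55 = 11.11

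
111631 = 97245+14386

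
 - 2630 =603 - 3233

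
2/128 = 1/64 = 0.02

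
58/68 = 29/34= 0.85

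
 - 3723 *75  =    -  279225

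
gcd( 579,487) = 1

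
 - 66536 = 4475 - 71011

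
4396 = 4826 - 430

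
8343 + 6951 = 15294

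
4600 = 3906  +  694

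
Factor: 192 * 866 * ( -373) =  - 62019456 = -2^7*3^1 * 373^1 * 433^1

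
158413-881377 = - 722964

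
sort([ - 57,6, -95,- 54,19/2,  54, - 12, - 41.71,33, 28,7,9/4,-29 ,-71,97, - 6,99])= [-95, - 71, - 57, - 54,- 41.71,-29, - 12, - 6,9/4,6,  7,19/2,28, 33,54,  97,99 ] 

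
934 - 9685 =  - 8751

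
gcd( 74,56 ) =2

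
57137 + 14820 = 71957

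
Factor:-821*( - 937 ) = 821^1*937^1 = 769277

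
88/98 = 44/49 = 0.90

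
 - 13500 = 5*(-2700)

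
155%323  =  155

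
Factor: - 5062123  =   - 11^1* 307^1*1499^1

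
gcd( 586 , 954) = 2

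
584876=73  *8012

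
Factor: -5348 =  - 2^2 * 7^1* 191^1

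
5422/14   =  2711/7  =  387.29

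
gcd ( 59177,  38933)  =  1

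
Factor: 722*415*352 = 105469760 = 2^6*5^1*  11^1*19^2*83^1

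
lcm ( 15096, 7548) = 15096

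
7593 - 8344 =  - 751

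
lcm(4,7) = 28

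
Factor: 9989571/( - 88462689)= - 3329857/29487563 =-  7^( - 2)*19^( - 2)*181^1 *1667^(  -  1)*18397^1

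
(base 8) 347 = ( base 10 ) 231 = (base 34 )6r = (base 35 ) 6L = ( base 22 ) ab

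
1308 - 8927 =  - 7619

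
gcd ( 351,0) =351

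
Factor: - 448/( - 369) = 2^6*3^( - 2 )*7^1*41^( - 1) 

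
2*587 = 1174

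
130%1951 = 130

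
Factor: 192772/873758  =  2^1*53^( - 1 )*8243^(  -  1)*48193^1 = 96386/436879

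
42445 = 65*653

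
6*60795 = 364770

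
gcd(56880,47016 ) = 72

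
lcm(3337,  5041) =236927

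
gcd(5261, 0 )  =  5261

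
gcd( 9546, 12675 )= 3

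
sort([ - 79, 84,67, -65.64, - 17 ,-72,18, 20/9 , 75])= [ - 79, - 72,-65.64 , - 17,20/9, 18 , 67  ,  75 , 84] 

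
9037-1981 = 7056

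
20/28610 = 2/2861 = 0.00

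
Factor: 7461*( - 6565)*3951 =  - 193525768215 =-3^4* 5^1*13^1 * 101^1*439^1 * 829^1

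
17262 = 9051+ 8211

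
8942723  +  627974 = 9570697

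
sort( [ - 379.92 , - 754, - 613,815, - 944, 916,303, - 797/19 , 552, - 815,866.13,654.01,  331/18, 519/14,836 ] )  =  [ - 944, - 815, - 754, - 613, - 379.92, - 797/19,  331/18 , 519/14,303,552,654.01, 815,836, 866.13,916] 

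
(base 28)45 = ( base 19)63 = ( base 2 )1110101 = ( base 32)3l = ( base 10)117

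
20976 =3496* 6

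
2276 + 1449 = 3725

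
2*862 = 1724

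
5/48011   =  5/48011 =0.00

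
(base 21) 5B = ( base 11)a6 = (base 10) 116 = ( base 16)74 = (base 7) 224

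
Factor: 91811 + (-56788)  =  35023 = 35023^1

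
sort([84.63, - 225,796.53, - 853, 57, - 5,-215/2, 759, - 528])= [ - 853, - 528, - 225,  -  215/2, - 5,57,  84.63,759,796.53]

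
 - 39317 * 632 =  - 24848344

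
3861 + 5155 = 9016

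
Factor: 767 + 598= 1365 = 3^1*5^1*7^1 * 13^1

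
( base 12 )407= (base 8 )1107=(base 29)k3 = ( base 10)583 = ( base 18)1e7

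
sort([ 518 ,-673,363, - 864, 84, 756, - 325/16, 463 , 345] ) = [-864 ,-673,- 325/16 , 84, 345, 363,463,518,756]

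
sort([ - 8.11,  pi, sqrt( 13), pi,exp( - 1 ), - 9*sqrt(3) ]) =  [ -9*sqrt(3), - 8.11,exp( - 1),pi, pi,sqrt( 13 ) ]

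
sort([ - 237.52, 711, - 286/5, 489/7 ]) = [ - 237.52, - 286/5, 489/7,711 ]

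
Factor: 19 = 19^1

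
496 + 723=1219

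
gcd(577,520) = 1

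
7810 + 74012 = 81822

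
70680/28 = 2524+2/7 = 2524.29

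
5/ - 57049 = -1 + 57044/57049 = -  0.00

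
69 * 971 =66999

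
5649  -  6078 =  - 429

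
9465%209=60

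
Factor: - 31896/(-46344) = 1329/1931 = 3^1 * 443^1*1931^(- 1) 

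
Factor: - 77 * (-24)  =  2^3*3^1*7^1*11^1  =  1848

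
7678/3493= 2+ 692/3493 = 2.20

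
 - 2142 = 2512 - 4654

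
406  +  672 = 1078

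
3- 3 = 0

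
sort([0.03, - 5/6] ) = [ - 5/6 , 0.03 ]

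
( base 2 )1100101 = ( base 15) 6b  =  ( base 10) 101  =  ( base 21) 4h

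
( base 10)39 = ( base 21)1i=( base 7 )54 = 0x27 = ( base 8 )47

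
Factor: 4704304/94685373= 2^4*3^(-2)*11^1 * 457^( - 1)*23021^(-1)*26729^1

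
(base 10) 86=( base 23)3H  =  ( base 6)222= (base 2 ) 1010110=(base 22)3k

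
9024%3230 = 2564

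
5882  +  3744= 9626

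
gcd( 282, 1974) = 282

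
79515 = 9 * 8835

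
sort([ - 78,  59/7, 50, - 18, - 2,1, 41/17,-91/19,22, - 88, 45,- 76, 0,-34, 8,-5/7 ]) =[ - 88,-78, - 76, - 34, - 18, - 91/19, - 2,-5/7, 0, 1, 41/17,  8,59/7, 22 , 45,50] 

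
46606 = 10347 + 36259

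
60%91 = 60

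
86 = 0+86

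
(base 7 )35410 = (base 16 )23a1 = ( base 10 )9121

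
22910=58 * 395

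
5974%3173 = 2801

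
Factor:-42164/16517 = -508/199 = - 2^2*127^1*199^( - 1)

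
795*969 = 770355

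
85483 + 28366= 113849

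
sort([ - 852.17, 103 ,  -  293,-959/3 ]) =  [  -  852.17, - 959/3 , - 293, 103] 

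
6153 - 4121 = 2032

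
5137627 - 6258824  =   - 1121197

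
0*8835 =0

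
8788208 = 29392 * 299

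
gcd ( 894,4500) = 6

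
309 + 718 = 1027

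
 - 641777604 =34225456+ - 676003060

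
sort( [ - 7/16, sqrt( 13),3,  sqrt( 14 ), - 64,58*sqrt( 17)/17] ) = [-64,-7/16,3,sqrt(13),  sqrt( 14),58 * sqrt( 17)/17] 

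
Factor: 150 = 2^1*3^1*5^2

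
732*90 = 65880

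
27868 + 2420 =30288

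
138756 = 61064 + 77692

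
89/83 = 89/83 = 1.07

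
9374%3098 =80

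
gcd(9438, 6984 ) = 6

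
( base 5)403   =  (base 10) 103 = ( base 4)1213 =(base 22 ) 4f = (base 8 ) 147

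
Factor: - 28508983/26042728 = -2^ (-3)*17^2*23^1*31^ ( - 1 )*173^( - 1)* 607^( - 1)*4289^1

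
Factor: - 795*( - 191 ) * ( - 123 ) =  - 3^2*5^1*41^1 * 53^1*191^1 = - 18676935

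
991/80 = 991/80=12.39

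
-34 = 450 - 484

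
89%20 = 9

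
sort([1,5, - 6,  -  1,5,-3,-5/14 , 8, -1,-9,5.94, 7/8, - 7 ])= [-9,-7, -6, - 3, - 1, - 1, - 5/14 , 7/8,1, 5, 5,5.94, 8]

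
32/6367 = 32/6367= 0.01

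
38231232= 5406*7072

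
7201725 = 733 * 9825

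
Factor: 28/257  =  2^2*7^1 * 257^( - 1)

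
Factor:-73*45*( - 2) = 6570 = 2^1 * 3^2*5^1*73^1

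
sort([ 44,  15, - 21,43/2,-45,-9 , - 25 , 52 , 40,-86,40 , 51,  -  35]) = [- 86,- 45,- 35, - 25, - 21, - 9,15, 43/2, 40,40,44 , 51,52 ]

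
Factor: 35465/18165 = 41/21 = 3^(- 1)*7^ (  -  1 )*41^1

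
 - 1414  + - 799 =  - 2213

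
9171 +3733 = 12904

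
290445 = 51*5695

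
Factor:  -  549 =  - 3^2*61^1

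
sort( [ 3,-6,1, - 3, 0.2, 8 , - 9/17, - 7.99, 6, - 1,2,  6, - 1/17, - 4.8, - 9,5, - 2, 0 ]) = [ - 9, - 7.99, - 6,- 4.8, - 3,-2,  -  1,-9/17, - 1/17,0,  0.2,1, 2,3, 5, 6,6, 8 ]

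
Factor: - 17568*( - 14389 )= 2^5 *3^2*61^1 * 14389^1 = 252785952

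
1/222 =1/222 =0.00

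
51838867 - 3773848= 48065019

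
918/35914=459/17957 = 0.03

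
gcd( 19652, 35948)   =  4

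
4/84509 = 4/84509= 0.00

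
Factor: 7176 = 2^3*3^1*13^1*23^1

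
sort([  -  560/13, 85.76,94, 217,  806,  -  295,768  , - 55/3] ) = [ - 295, - 560/13, - 55/3, 85.76, 94,  217,768, 806] 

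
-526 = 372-898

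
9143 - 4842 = 4301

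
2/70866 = 1/35433 = 0.00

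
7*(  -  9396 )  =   -65772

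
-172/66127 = - 172/66127 = - 0.00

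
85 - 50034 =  - 49949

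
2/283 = 2/283 = 0.01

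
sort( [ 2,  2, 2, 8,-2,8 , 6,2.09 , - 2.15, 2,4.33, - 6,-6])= [ - 6, - 6, - 2.15,-2, 2, 2,  2,2, 2.09,4.33,  6,8,8]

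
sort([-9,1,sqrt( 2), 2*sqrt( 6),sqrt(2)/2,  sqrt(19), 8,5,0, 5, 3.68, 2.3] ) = [ -9  ,  0 , sqrt( 2) /2, 1,sqrt( 2),2.3, 3.68,sqrt (19 ), 2*sqrt( 6),5, 5,  8]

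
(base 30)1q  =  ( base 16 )38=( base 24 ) 28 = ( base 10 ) 56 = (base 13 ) 44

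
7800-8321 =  - 521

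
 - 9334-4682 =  - 14016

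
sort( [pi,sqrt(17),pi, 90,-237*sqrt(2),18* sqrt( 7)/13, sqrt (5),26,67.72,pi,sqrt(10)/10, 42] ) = [ - 237*sqrt(2) , sqrt( 10 )/10,sqrt(5),pi,pi,pi,18 *sqrt( 7 )/13,sqrt(17 ), 26,42,67.72, 90 ]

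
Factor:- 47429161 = - 13^1*173^1*21089^1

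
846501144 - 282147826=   564353318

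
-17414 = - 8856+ - 8558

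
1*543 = 543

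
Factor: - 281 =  - 281^1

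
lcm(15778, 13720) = 315560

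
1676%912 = 764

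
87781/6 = 14630 + 1/6=14630.17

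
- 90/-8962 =45/4481 = 0.01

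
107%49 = 9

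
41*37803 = 1549923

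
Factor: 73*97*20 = 2^2*5^1*73^1*97^1 = 141620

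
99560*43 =4281080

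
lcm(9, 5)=45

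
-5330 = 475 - 5805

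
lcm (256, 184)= 5888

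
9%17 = 9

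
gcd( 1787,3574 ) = 1787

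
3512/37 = 94 + 34/37 = 94.92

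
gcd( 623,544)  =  1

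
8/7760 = 1/970 = 0.00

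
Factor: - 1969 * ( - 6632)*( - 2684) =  - 2^5*11^2*61^1*179^1*829^1= -35048767072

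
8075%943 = 531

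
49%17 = 15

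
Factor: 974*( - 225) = -219150 = -2^1 * 3^2*5^2*487^1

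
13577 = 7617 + 5960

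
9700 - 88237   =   -78537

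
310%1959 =310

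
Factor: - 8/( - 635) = 2^3* 5^( - 1 )*127^( - 1)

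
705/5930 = 141/1186 = 0.12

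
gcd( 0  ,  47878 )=47878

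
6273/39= 2091/13= 160.85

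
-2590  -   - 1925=- 665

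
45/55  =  9/11= 0.82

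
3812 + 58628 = 62440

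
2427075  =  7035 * 345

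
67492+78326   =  145818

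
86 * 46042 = 3959612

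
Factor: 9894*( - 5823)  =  - 57612762 = - 2^1*3^3*17^1*97^1*647^1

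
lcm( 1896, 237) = 1896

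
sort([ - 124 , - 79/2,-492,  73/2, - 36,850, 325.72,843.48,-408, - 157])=[ - 492 , - 408 ,- 157,- 124,-79/2, - 36,73/2, 325.72, 843.48, 850 ] 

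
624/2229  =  208/743  =  0.28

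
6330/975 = 6 + 32/65=6.49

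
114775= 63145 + 51630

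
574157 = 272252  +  301905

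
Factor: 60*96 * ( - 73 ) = -420480 = -2^7*3^2*  5^1*73^1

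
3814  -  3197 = 617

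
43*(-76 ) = -3268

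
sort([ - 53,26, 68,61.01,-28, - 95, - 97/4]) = [ - 95, - 53, - 28, - 97/4,26, 61.01,68]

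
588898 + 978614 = 1567512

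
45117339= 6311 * 7149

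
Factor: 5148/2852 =3^2*11^1*13^1*23^( - 1)*31^( - 1 ) = 1287/713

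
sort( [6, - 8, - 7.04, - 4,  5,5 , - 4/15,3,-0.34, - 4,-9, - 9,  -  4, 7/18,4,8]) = [  -  9, - 9, - 8, - 7.04, - 4, - 4, - 4, - 0.34, - 4/15, 7/18, 3, 4,5,5,6,8]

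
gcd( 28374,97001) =1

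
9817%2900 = 1117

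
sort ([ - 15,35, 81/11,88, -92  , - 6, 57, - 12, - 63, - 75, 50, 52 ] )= [ - 92, - 75, - 63, - 15, - 12, - 6 , 81/11,35,50,52, 57, 88]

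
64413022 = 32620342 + 31792680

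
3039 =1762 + 1277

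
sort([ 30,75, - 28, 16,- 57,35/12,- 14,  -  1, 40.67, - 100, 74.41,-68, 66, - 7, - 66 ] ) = [ - 100, - 68, - 66, - 57, - 28, - 14,- 7, - 1, 35/12, 16, 30, 40.67 , 66,  74.41, 75 ]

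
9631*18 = 173358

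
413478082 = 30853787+382624295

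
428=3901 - 3473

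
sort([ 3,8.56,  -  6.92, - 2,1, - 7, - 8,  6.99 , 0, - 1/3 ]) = [ - 8, - 7,-6.92,-2, - 1/3, 0, 1,3, 6.99,  8.56]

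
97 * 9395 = 911315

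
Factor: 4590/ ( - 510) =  - 9 =- 3^2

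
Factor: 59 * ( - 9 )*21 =-3^3*7^1 * 59^1 = - 11151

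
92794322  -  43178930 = 49615392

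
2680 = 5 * 536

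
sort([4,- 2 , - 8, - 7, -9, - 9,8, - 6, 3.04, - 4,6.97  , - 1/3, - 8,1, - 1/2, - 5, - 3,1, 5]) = [ - 9, - 9, - 8, - 8, - 7, - 6, - 5, - 4, - 3,-2,  -  1/2 ,-1/3, 1,  1,3.04,4,5, 6.97, 8]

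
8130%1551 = 375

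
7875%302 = 23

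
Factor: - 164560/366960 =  - 3^( - 1 )*11^1*17^1*139^(- 1 ) = - 187/417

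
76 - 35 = 41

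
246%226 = 20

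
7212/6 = 1202 =1202.00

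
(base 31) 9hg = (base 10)9192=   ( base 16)23E8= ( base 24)FN0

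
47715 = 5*9543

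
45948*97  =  4456956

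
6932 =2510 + 4422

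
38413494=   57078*673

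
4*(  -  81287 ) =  - 325148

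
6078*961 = 5840958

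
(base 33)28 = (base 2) 1001010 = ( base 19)3H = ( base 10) 74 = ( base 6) 202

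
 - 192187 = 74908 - 267095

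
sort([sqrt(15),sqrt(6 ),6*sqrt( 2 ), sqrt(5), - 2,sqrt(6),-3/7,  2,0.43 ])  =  [-2, - 3/7, 0.43, 2 , sqrt(5), sqrt(6 ),sqrt(6), sqrt(15),6 * sqrt(2) ] 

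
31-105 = -74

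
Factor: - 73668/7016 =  - 2^( - 1 )*3^1*7^1 = - 21/2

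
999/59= 16 + 55/59=   16.93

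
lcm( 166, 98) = 8134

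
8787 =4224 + 4563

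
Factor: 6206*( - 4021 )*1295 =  - 32315852170 = - 2^1*5^1  *  7^1*29^1*37^1*107^1*4021^1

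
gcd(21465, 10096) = 1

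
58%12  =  10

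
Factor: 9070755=3^1*5^1*31^1*19507^1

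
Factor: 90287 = 17^1*47^1 * 113^1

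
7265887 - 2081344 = 5184543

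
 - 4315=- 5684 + 1369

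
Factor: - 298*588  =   - 2^3*3^1 * 7^2*149^1 = - 175224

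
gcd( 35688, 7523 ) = 1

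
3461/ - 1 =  - 3461+ 0/1 = -3461.00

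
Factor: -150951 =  - 3^1 * 67^1*751^1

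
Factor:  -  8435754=  -  2^1 * 3^2*468653^1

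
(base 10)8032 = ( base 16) 1F60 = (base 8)17540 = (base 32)7r0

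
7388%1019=255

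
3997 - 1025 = 2972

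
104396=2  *52198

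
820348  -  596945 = 223403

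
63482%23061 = 17360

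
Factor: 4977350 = 2^1*5^2*7^1*14221^1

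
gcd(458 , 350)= 2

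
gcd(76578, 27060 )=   6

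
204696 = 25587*8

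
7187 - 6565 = 622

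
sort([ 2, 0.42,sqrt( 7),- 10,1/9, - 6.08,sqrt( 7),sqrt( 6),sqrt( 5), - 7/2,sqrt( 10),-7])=[ - 10,  -  7,-6.08,-7/2,1/9,0.42, 2,sqrt ( 5),sqrt( 6),sqrt(7), sqrt( 7 ) , sqrt (10 )]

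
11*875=9625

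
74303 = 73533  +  770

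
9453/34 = 278 + 1/34 = 278.03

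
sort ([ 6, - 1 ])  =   [ -1,6] 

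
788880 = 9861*80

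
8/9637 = 8/9637 = 0.00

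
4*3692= 14768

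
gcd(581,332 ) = 83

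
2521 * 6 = 15126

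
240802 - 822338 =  - 581536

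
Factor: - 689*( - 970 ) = 2^1*5^1*13^1*53^1*97^1 = 668330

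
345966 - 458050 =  - 112084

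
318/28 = 11 +5/14= 11.36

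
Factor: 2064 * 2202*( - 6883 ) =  - 31282739424 = - 2^5*3^2*43^1 *367^1*6883^1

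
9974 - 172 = 9802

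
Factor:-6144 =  - 2^11*3^1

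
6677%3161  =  355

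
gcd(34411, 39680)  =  1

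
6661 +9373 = 16034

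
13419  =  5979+7440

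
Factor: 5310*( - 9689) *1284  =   - 66059989560 = -2^3*3^3*5^1*59^1 * 107^1*9689^1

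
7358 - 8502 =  - 1144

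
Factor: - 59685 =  - 3^1  *5^1*23^1 * 173^1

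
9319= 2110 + 7209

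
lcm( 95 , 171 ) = 855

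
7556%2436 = 248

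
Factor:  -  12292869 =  - 3^1*71^1*57713^1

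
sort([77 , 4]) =[4 , 77]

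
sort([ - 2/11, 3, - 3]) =[ - 3, - 2/11, 3] 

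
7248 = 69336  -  62088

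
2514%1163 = 188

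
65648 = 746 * 88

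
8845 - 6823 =2022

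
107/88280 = 107/88280 = 0.00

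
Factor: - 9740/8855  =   - 2^2*7^( - 1 )*11^ (-1 ) * 23^(- 1) * 487^1= - 1948/1771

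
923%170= 73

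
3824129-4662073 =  - 837944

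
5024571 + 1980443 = 7005014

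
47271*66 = 3119886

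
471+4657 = 5128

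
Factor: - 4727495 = - 5^1*47^1*20117^1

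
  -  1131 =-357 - 774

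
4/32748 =1/8187 = 0.00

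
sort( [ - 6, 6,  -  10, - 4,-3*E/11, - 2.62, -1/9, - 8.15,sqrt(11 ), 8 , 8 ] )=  [ - 10, - 8.15, - 6,  -  4, - 2.62,-3*E/11, - 1/9,sqrt ( 11 ), 6,8, 8]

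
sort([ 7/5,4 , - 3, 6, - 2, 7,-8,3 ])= [ - 8,-3, - 2, 7/5,3,4, 6,7] 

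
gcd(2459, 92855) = 1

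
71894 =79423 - 7529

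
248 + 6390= 6638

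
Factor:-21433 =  - 21433^1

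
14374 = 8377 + 5997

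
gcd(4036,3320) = 4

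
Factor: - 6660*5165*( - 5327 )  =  2^2 *3^2 * 5^2*7^1* 37^1*761^1*1033^1=183242940300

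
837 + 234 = 1071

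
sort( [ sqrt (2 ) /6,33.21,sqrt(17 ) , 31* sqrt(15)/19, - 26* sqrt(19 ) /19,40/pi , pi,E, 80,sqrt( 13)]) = [-26*sqrt(19 ) /19, sqrt (2)/6, E,pi,sqrt(13),sqrt(17),  31 *sqrt(15 )/19,40/pi, 33.21,80] 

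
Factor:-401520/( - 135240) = 478/161 =2^1 * 7^( - 1)*23^ (-1)*239^1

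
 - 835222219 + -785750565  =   -1620972784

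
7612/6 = 1268+2/3= 1268.67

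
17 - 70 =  - 53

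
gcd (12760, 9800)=40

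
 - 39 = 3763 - 3802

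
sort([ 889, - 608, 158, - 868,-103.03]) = [ - 868,  -  608, - 103.03,  158,889 ] 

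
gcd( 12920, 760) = 760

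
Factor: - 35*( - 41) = 1435 = 5^1*7^1*41^1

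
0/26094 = 0 =0.00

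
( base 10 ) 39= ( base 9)43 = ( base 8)47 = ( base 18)23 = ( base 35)14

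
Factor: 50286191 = 6679^1*7529^1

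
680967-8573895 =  - 7892928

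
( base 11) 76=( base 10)83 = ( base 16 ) 53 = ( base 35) 2d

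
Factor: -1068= - 2^2*3^1*89^1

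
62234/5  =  62234/5   =  12446.80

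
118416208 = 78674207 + 39742001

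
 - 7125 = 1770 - 8895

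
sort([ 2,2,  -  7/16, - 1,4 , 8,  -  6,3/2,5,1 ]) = [-6, - 1, - 7/16, 1,3/2, 2, 2,4,5  ,  8]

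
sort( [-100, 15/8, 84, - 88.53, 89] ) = [- 100,-88.53, 15/8,84,89 ]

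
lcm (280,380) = 5320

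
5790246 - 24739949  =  -18949703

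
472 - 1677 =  - 1205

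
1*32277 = 32277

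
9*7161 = 64449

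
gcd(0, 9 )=9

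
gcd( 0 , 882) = 882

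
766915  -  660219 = 106696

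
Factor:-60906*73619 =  - 4483838814 = - 2^1*3^1  *7^1* 13^1 * 809^1*10151^1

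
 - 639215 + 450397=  - 188818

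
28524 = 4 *7131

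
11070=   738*15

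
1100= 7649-6549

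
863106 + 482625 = 1345731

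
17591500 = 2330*7550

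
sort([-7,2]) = [ - 7, 2] 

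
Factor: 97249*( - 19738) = - 1919500762= - 2^1*71^1 * 79^1*139^1*1231^1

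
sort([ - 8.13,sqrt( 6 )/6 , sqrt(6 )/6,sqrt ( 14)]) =[ - 8.13,  sqrt(6)/6,sqrt( 6 ) /6, sqrt ( 14)]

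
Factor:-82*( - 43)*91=2^1*7^1*13^1*41^1*43^1=320866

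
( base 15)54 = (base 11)72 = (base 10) 79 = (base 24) 37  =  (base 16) 4f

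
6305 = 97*65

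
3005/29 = 103 + 18/29 = 103.62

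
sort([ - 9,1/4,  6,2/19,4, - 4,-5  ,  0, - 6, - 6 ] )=[ - 9 , - 6, - 6, - 5,-4,0 , 2/19, 1/4,  4,  6] 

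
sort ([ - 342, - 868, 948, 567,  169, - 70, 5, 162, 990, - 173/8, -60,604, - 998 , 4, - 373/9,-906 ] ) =[ - 998, - 906, - 868, - 342, - 70,- 60, - 373/9, - 173/8,4,5,162, 169, 567 , 604, 948, 990]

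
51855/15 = 3457 = 3457.00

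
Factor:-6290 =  - 2^1*5^1*17^1* 37^1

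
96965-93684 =3281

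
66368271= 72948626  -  6580355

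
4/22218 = 2/11109 = 0.00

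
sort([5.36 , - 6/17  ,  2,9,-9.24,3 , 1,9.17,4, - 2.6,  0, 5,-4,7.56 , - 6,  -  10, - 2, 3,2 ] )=[ - 10, - 9.24, - 6,-4 , - 2.6, - 2,-6/17, 0,  1,2, 2,3,3, 4 , 5,  5.36,7.56 , 9 , 9.17] 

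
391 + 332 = 723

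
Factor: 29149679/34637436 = 2^( - 2)*  3^ (  -  3) *13^1*  17^1*137^( - 1)*2341^( - 1 )*131899^1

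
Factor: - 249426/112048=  - 2^( - 3)*3^3*31^1*47^( - 1) = - 837/376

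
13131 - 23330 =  - 10199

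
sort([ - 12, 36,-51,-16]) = [ - 51 ,-16,  -  12,36 ]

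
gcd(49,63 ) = 7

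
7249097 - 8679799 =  - 1430702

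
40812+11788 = 52600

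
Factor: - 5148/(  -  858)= 6 = 2^1* 3^1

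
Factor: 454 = 2^1*227^1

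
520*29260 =15215200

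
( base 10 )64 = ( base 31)22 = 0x40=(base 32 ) 20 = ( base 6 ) 144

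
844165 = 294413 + 549752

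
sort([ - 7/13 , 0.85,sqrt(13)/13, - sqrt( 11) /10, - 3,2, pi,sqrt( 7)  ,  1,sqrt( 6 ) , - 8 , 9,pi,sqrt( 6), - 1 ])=[- 8,  -  3,-1,  -  7/13, - sqrt( 11) /10,sqrt( 13 )/13,0.85, 1 , 2,sqrt( 6),sqrt( 6),sqrt( 7 ), pi, pi, 9 ]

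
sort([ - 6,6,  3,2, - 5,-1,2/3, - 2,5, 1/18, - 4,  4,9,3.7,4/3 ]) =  [ -6, - 5, - 4, - 2,-1,1/18,2/3 , 4/3, 2 , 3,3.7, 4 , 5,6, 9 ]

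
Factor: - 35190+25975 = - 9215 = - 5^1*19^1*97^1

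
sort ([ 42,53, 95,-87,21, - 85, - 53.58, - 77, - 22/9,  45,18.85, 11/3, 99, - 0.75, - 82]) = [ - 87, - 85, -82, - 77, - 53.58,-22/9, - 0.75,11/3, 18.85,21, 42 , 45,53, 95, 99] 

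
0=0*69659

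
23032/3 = 23032/3  =  7677.33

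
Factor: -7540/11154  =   - 290/429 = - 2^1 * 3^(-1 )*5^1*11^ ( - 1)*13^( -1 )*29^1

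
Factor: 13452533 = 13452533^1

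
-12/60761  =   - 12/60761  =  - 0.00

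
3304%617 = 219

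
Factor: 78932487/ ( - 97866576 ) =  - 2^( - 4 ) * 3^ ( - 2 )*101^( - 1)*2243^(-1)*26310829^1=- 26310829/32622192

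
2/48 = 1/24 = 0.04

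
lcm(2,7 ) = 14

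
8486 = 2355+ 6131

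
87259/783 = 111 + 346/783 = 111.44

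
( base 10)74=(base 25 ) 2o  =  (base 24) 32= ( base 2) 1001010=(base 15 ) 4E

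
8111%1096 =439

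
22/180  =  11/90= 0.12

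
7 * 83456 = 584192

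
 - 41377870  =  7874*( - 5255 ) 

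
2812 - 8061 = -5249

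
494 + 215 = 709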